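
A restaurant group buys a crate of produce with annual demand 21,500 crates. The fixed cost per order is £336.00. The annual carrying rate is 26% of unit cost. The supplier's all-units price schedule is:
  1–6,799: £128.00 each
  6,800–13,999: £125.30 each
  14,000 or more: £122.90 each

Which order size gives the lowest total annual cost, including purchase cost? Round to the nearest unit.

Holding cost per unit per year at price C is H = 0.26·C.
Candidates are each tier's EOQ (if it falls in that tier) and each price-break quantity.
EOQ at £128.00 = 658.9 (feasible in tier 1): TC = 21,500×£128.00 + (21,500/658.9)×336 + (658.9/2)×0.26×£128.00 = £2,773,927.82.
EOQ at £125.30 = 666.0 < 6800, so use break Q=6800: TC = 21,500×£125.30 + (21,500/6800.0)×336 + (6800.0/2)×0.26×£125.30 = £2,805,777.55.
EOQ at £122.90 = 672.4 < 14000, so use break Q=14000: TC = 21,500×£122.90 + (21,500/14000.0)×336 + (14000.0/2)×0.26×£122.90 = £2,866,544.00.
Lowest total cost is £2,773,927.82 at Q = 658.9.

Q* ≈ 659 crates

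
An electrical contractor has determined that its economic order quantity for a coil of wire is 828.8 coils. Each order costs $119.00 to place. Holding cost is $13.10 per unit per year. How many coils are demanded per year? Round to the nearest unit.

Invert the EOQ relation Q*² = 2DS/H.
From Q* = √(2DS/H): D = Q*²H / (2S) = 828.8² × 13.1 / (2 × 119) = 37808.881.

D ≈ 37,809 coils per year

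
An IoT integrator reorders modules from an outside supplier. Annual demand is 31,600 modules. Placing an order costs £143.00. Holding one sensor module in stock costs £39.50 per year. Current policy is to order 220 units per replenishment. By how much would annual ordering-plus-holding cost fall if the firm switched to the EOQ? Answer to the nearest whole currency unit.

EOQ = √(2DS/H) = √(2 × 31,600 × 143 / 39.5) ≈ 478.33.
Cost at Q* = (D/Q*)S + (Q*/2)H = √(2DSH) ≈ £18,894.05.
Cost at Q = 220: (31,600/220)×143 + (220/2)×39.5 = £20,540.00 + £4,345.00 = £24,885.00.
Excess = £24,885.00 − £18,894.05 = £5,990.95.

Extra cost ≈ £5,991 per year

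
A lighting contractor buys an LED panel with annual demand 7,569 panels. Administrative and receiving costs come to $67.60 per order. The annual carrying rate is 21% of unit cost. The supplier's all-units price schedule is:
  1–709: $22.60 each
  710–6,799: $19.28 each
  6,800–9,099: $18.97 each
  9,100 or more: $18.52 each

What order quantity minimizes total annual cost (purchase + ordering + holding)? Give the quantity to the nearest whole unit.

Holding cost per unit per year at price C is H = 0.21·C.
For each price level, check whether its EOQ is feasible; otherwise the best quantity at that price is the breakpoint.
EOQ at $22.60 = 464.3 (feasible in tier 1): TC = 7,569×$22.60 + (7,569/464.3)×67.6 + (464.3/2)×0.21×$22.60 = $173,263.20.
EOQ at $19.28 = 502.7 < 710, so use break Q=710: TC = 7,569×$19.28 + (7,569/710.0)×67.6 + (710.0/2)×0.21×$19.28 = $148,088.30.
EOQ at $18.97 = 506.8 < 6800, so use break Q=6800: TC = 7,569×$18.97 + (7,569/6800.0)×67.6 + (6800.0/2)×0.21×$18.97 = $157,203.75.
EOQ at $18.52 = 513.0 < 9100, so use break Q=9100: TC = 7,569×$18.52 + (7,569/9100.0)×67.6 + (9100.0/2)×0.21×$18.52 = $157,929.97.
Lowest total cost is $148,088.30 at Q = 710.0.

Q* ≈ 710 panels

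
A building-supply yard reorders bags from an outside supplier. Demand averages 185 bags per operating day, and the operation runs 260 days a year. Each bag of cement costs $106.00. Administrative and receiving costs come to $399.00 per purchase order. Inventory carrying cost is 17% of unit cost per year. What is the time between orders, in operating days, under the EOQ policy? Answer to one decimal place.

T ≈ 7.9 days

Annual demand D = 185 × 260 = 48,100.
Holding cost H = 0.17 × $106.00 = $18.0200 per unit per year.
The optimal lot size = √(2DS/H) = √(2 × 48,100 × 399 / 18.02) ≈ 1459.47.
Cycle time = Q*/D × 260 = 1459.47 / 48,100 × 260 ≈ 7.889 days.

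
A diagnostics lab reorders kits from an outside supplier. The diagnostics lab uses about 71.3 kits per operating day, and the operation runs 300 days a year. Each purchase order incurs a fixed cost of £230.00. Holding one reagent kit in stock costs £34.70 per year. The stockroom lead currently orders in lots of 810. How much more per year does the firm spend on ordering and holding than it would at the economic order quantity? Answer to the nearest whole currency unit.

Extra cost ≈ £1,649 per year

Annual demand D = 71.3 × 300 = 21,390.
EOQ = √(2DS/H) = √(2 × 21,390 × 230 / 34.7) ≈ 532.50.
Cost at Q* = (D/Q*)S + (Q*/2)H = √(2DSH) ≈ £18,477.75.
Cost at Q = 810: (21,390/810)×230 + (810/2)×34.7 = £6,073.70 + £14,053.50 = £20,127.20.
Excess = £20,127.20 − £18,477.75 = £1,649.46.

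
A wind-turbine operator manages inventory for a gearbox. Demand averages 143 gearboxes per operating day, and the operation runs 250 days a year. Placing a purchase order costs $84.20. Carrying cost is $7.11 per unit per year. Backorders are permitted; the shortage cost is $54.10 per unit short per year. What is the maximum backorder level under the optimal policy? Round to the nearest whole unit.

Annual demand D = 143 × 250 = 35,750.
With planned backorders, Q* = √(2DS/H) · √((H+B)/B).
√(2DS/H) = √(2 × 35,750 × 84.2 / 7.11) = 920.183.
√((H+B)/B) = √((7.11+54.1)/54.1) = 1.0637.
Q* ≈ 978.784.
S* = Q* · H/(H+B) = 978.784 × 7.11/61.21 ≈ 113.693.

S* ≈ 114 gearboxes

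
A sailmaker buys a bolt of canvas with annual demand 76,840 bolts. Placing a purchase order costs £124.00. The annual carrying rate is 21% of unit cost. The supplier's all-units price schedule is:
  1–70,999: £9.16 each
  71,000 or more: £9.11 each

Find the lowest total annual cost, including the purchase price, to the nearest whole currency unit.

Holding cost per unit per year at price C is H = 0.21·C.
For each price level, check whether its EOQ is feasible; otherwise the best quantity at that price is the breakpoint.
EOQ at £9.16 = 3147.5 (feasible in tier 1): TC = 76,840×£9.16 + (76,840/3147.5)×124 + (3147.5/2)×0.21×£9.16 = £709,908.88.
EOQ at £9.11 = 3156.1 < 71000, so use break Q=71000: TC = 76,840×£9.11 + (76,840/71000.0)×124 + (71000.0/2)×0.21×£9.11 = £768,061.65.
Lowest total cost among the candidates is at Q = 3147.5.

TC* ≈ £709,909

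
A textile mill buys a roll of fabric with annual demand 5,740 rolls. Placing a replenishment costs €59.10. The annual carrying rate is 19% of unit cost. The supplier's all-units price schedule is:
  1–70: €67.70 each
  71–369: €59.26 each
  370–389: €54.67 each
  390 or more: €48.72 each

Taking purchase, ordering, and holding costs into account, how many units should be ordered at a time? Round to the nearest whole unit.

Holding cost per unit per year at price C is H = 0.19·C.
For each price level, check whether its EOQ is feasible; otherwise the best quantity at that price is the breakpoint.
Tier 1 (€67.70): EOQ = 229.7 exceeds tier's upper bound 70, so this tier is dominated.
EOQ at €59.26 = 245.5 (feasible in tier 2): TC = 5,740×€59.26 + (5,740/245.5)×59.1 + (245.5/2)×0.19×€59.26 = €342,916.30.
EOQ at €54.67 = 255.6 < 370, so use break Q=370: TC = 5,740×€54.67 + (5,740/370.0)×59.1 + (370.0/2)×0.19×€54.67 = €316,644.30.
EOQ at €48.72 = 270.7 < 390, so use break Q=390: TC = 5,740×€48.72 + (5,740/390.0)×59.1 + (390.0/2)×0.19×€48.72 = €282,327.71.
Lowest total cost is €282,327.71 at Q = 390.0.

Q* ≈ 390 rolls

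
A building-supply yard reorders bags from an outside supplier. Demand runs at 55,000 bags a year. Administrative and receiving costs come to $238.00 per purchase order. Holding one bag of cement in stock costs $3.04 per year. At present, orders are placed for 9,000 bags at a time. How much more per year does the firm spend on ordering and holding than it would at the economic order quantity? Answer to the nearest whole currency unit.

EOQ = √(2DS/H) = √(2 × 55,000 × 238 / 3.04) ≈ 2934.59.
Cost at Q* = (D/Q*)S + (Q*/2)H = √(2DSH) ≈ $8,921.17.
Cost at Q = 9,000: (55,000/9,000)×238 + (9,000/2)×3.04 = $1,454.44 + $13,680.00 = $15,134.44.
Excess = $15,134.44 − $8,921.17 = $6,213.28.

Extra cost ≈ $6,213 per year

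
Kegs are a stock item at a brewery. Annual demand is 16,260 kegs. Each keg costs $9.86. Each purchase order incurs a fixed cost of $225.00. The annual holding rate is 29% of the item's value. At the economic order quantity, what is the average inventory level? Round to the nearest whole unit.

Average inventory ≈ 800 kegs

Holding cost H = 0.29 × $9.86 = $2.8594 per unit per year.
EOQ = √(2DS/H) = √(2 × 16,260 × 225 / 2.8594) ≈ 1599.67.
Average inventory = Q*/2 ≈ 1599.67 / 2 = 799.833.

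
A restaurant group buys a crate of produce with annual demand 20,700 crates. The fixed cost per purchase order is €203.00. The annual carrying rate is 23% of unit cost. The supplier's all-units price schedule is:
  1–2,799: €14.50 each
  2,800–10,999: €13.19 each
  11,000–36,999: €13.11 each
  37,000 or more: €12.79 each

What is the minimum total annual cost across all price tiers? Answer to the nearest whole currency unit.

TC* ≈ €278,781

Holding cost per unit per year at price C is H = 0.23·C.
For each price level, check whether its EOQ is feasible; otherwise the best quantity at that price is the breakpoint.
EOQ at €14.50 = 1587.5 (feasible in tier 1): TC = 20,700×€14.50 + (20,700/1587.5)×203 + (1587.5/2)×0.23×€14.50 = €305,444.15.
EOQ at €13.19 = 1664.4 < 2800, so use break Q=2800: TC = 20,700×€13.19 + (20,700/2800.0)×203 + (2800.0/2)×0.23×€13.19 = €278,780.93.
EOQ at €13.11 = 1669.5 < 11000, so use break Q=11000: TC = 20,700×€13.11 + (20,700/11000.0)×203 + (11000.0/2)×0.23×€13.11 = €288,343.16.
EOQ at €12.79 = 1690.2 < 37000, so use break Q=37000: TC = 20,700×€12.79 + (20,700/37000.0)×203 + (37000.0/2)×0.23×€12.79 = €319,288.02.
Lowest total cost among the candidates is at Q = 2800.0.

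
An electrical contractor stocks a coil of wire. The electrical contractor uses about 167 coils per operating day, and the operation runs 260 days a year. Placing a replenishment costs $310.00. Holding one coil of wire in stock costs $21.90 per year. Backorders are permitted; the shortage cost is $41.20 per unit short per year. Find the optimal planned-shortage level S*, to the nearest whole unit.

Annual demand D = 167 × 260 = 43,420.
With planned backorders, Q* = √(2DS/H) · √((H+B)/B).
√(2DS/H) = √(2 × 43,420 × 310 / 21.9) = 1108.712.
√((H+B)/B) = √((21.9+41.2)/41.2) = 1.2376.
Q* ≈ 1372.097.
S* = Q* · H/(H+B) = 1372.097 × 21.9/63.1 ≈ 476.211.

S* ≈ 476 coils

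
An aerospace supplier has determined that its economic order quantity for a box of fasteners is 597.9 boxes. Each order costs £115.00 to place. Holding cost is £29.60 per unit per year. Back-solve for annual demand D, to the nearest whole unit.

Squaring Q* = √(2DS/H) gives Q*² = 2DS/H.
From Q* = √(2DS/H): D = Q*²H / (2S) = 597.9² × 29.6 / (2 × 115) = 46006.689.

D ≈ 46,007 boxes per year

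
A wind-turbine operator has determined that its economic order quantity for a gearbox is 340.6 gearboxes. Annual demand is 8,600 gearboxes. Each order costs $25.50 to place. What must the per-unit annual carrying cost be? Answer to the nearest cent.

Invert the EOQ relation Q*² = 2DS/H.
From Q* = √(2DS/H): H = 2DS / Q*² = 2 × 8,600 × 25.5 / 340.6² = 3.7808.

H ≈ $3.78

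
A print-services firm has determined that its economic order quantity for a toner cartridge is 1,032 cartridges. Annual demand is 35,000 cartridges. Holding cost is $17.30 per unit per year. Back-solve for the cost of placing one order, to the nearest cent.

Invert the EOQ relation Q*² = 2DS/H.
From Q* = √(2DS/H): S = Q*²H / (2D) = 1,032² × 17.3 / (2 × 35,000) = 263.2131.

S ≈ $263.21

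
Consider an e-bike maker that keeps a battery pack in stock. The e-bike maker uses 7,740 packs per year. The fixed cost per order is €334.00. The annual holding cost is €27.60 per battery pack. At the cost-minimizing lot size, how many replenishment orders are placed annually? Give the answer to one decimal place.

N ≈ 17.9 orders per year

EOQ = √(2DS/H) = √(2 × 7,740 × 334 / 27.6) ≈ 432.82.
Orders per year = D / Q* = 7,740 / 432.82 ≈ 17.883.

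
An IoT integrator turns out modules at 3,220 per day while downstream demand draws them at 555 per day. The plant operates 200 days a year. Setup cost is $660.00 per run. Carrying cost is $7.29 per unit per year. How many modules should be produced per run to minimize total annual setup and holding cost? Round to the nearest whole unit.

Q* ≈ 4,928 modules

Annual demand D = 555 × 200 = 111,000.
Production build-up factor (1 − d/p) = 1 − 555/3,220 = 0.8276.
Q* = √(2DS / (H(1 − d/p))) = √(2 × 111,000 × 660 / (7.29 × 0.8276)).
= √(146,520,000 / 6.0335) ≈ 4927.924.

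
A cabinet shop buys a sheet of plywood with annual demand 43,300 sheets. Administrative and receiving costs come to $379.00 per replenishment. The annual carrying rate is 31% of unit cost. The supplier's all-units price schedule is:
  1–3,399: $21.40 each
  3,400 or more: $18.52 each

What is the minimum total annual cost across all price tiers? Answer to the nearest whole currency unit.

TC* ≈ $816,503

Holding cost per unit per year at price C is H = 0.31·C.
For each price level, check whether its EOQ is feasible; otherwise the best quantity at that price is the breakpoint.
EOQ at $21.40 = 2224.3 (feasible in tier 1): TC = 43,300×$21.40 + (43,300/2224.3)×379 + (2224.3/2)×0.31×$21.40 = $941,375.92.
EOQ at $18.52 = 2391.0 < 3400, so use break Q=3400: TC = 43,300×$18.52 + (43,300/3400.0)×379 + (3400.0/2)×0.31×$18.52 = $816,502.72.
Lowest total cost among the candidates is at Q = 3400.0.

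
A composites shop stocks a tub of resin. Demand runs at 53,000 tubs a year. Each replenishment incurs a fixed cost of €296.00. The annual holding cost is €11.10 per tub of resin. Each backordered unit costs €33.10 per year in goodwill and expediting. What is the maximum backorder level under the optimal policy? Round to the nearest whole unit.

With planned backorders, Q* = √(2DS/H) · √((H+B)/B).
√(2DS/H) = √(2 × 53,000 × 296 / 11.1) = 1681.269.
√((H+B)/B) = √((11.1+33.1)/33.1) = 1.1556.
Q* ≈ 1942.828.
S* = Q* · H/(H+B) = 1942.828 × 11.1/44.2 ≈ 487.905.

S* ≈ 488 tubs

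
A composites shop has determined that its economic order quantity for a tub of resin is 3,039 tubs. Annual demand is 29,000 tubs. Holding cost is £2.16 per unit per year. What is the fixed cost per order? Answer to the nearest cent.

Invert the EOQ relation Q*² = 2DS/H.
From Q* = √(2DS/H): S = Q*²H / (2D) = 3,039² × 2.16 / (2 × 29,000) = 343.9435.

S ≈ £343.94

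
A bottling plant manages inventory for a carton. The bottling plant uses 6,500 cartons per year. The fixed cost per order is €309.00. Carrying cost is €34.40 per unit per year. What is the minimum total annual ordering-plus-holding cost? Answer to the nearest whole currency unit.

TC* ≈ €11,755

The optimal lot size = √(2DS/H) = √(2 × 6,500 × 309 / 34.4) ≈ 341.72.
At Q*, ordering cost (D/Q*)S equals holding cost (Q*/2)H, each = √(DSH/2).
Minimum total = √(2DSH) = √(2 × 6,500 × 309 × 34.4) ≈ 11755.203.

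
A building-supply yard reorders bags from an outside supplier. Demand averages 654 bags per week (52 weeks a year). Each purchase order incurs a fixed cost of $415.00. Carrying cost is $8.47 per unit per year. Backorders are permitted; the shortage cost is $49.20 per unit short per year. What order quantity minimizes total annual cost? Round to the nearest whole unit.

Q* ≈ 1,976 bags

Annual demand D = 654 × 52 = 34,008.
With planned backorders, Q* = √(2DS/H) · √((H+B)/B).
√(2DS/H) = √(2 × 34,008 × 415 / 8.47) = 1825.525.
√((H+B)/B) = √((8.47+49.2)/49.2) = 1.0827.
Q* ≈ 1976.425.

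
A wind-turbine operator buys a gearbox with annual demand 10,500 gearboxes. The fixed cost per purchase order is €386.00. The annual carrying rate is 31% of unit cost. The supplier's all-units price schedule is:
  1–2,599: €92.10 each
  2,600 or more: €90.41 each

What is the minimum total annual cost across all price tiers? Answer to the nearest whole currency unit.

Holding cost per unit per year at price C is H = 0.31·C.
Evaluate total cost at each tier's feasible EOQ or, if the EOQ is below the tier, at the tier's minimum quantity.
EOQ at €92.10 = 532.8 (feasible in tier 1): TC = 10,500×€92.10 + (10,500/532.8)×386 + (532.8/2)×0.31×€92.10 = €982,262.97.
EOQ at €90.41 = 537.8 < 2600, so use break Q=2600: TC = 10,500×€90.41 + (10,500/2600.0)×386 + (2600.0/2)×0.31×€90.41 = €987,299.08.
Lowest total cost among the candidates is at Q = 532.8.

TC* ≈ €982,263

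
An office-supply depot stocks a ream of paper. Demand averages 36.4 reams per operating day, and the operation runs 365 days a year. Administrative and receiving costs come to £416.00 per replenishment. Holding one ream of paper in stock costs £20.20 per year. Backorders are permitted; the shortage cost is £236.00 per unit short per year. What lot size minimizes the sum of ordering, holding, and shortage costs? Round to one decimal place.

Annual demand D = 36.4 × 365 = 13,286.
With planned backorders, Q* = √(2DS/H) · √((H+B)/B).
√(2DS/H) = √(2 × 13,286 × 416 / 20.2) = 739.747.
√((H+B)/B) = √((20.2+236)/236) = 1.0419.
Q* ≈ 770.756.

Q* ≈ 770.8 reams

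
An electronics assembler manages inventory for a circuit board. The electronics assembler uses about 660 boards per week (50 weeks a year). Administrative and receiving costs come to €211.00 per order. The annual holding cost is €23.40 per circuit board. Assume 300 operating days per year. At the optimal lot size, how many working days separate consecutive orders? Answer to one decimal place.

Annual demand D = 660 × 50 = 33,000.
Q* = √(2DS/H) = √(2 × 33,000 × 211 / 23.4) ≈ 771.45.
Cycle time = Q*/D × 300 = 771.45 / 33,000 × 300 ≈ 7.013 days.

T ≈ 7.0 days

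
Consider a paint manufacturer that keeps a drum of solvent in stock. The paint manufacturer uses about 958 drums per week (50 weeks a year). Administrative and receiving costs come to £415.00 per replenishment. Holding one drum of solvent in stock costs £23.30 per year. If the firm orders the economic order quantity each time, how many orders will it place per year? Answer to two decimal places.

N ≈ 36.67 orders per year

Annual demand D = 958 × 50 = 47,900.
The optimal lot size = √(2DS/H) = √(2 × 47,900 × 415 / 23.3) ≈ 1306.26.
Orders per year = D / Q* = 47,900 / 1306.26 ≈ 36.670.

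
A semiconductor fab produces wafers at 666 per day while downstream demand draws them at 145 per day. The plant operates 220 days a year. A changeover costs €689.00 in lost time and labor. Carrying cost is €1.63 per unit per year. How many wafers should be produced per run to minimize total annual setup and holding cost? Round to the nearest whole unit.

Q* ≈ 5,871 wafers

Annual demand D = 145 × 220 = 31,900.
Production build-up factor (1 − d/p) = 1 − 145/666 = 0.7823.
Q* = √(2DS / (H(1 − d/p))) = √(2 × 31,900 × 689 / (1.63 × 0.7823)).
= √(43,958,200 / 1.2751) ≈ 5871.437.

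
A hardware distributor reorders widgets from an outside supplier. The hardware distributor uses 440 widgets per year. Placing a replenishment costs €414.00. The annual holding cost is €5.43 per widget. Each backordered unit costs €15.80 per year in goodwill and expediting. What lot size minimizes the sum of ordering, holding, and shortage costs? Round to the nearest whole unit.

Q* ≈ 300 widgets

With planned backorders, Q* = √(2DS/H) · √((H+B)/B).
√(2DS/H) = √(2 × 440 × 414 / 5.43) = 259.025.
√((H+B)/B) = √((5.43+15.8)/15.8) = 1.1592.
Q* ≈ 300.253.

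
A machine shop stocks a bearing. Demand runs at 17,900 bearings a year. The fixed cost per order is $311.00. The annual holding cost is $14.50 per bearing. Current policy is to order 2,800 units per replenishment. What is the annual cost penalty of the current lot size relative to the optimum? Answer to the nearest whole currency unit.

EOQ = √(2DS/H) = √(2 × 17,900 × 311 / 14.5) ≈ 876.27.
Cost at Q* = (D/Q*)S + (Q*/2)H = √(2DSH) ≈ $12,705.91.
Cost at Q = 2,800: (17,900/2,800)×311 + (2,800/2)×14.5 = $1,988.18 + $20,300.00 = $22,288.18.
Excess = $22,288.18 − $12,705.91 = $9,582.27.

Extra cost ≈ $9,582 per year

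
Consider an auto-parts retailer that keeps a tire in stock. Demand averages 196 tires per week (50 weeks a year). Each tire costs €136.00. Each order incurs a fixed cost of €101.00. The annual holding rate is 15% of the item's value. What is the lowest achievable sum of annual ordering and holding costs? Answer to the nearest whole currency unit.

Annual demand D = 196 × 50 = 9,800.
Holding cost H = 0.15 × €136.00 = €20.4000 per unit per year.
The optimal lot size = √(2DS/H) = √(2 × 9,800 × 101 / 20.4) ≈ 311.51.
At the optimum the two cost components are equal, so total cost = 2·(Q*/2)H = Q*·H.
Minimum total = √(2DSH) = √(2 × 9,800 × 101 × 20.4) ≈ 6354.828.

TC* ≈ €6,355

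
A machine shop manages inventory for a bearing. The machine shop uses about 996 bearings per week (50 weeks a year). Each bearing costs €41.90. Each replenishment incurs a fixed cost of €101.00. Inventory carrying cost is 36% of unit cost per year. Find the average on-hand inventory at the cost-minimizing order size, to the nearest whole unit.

Annual demand D = 996 × 50 = 49,800.
Holding cost H = 0.36 × €41.90 = €15.0840 per unit per year.
EOQ = √(2DS/H) = √(2 × 49,800 × 101 / 15.084) ≈ 816.64.
Average inventory = Q*/2 ≈ 816.64 / 2 = 408.321.

Average inventory ≈ 408 bearings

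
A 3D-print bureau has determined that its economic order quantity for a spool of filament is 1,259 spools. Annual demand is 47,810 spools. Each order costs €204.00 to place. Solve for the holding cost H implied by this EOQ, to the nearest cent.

Squaring Q* = √(2DS/H) gives Q*² = 2DS/H.
From Q* = √(2DS/H): H = 2DS / Q*² = 2 × 47,810 × 204 / 1,259² = 12.3063.

H ≈ €12.31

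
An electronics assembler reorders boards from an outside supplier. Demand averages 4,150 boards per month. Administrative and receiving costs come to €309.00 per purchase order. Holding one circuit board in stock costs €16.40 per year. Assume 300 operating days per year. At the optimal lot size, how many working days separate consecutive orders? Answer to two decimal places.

T ≈ 8.25 days

Annual demand D = 4,150 × 12 = 49,800.
EOQ = √(2DS/H) = √(2 × 49,800 × 309 / 16.4) ≈ 1369.89.
Cycle time = Q*/D × 300 = 1369.89 / 49,800 × 300 ≈ 8.252 days.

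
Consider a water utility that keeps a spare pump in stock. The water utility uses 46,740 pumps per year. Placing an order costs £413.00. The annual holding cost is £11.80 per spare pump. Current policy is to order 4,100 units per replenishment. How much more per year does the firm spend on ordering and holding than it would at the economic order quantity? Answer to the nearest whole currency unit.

Extra cost ≈ £7,554 per year

EOQ = √(2DS/H) = √(2 × 46,740 × 413 / 11.8) ≈ 1808.81.
Cost at Q* = (D/Q*)S + (Q*/2)H = √(2DSH) ≈ £21,343.98.
Cost at Q = 4,100: (46,740/4,100)×413 + (4,100/2)×11.8 = £4,708.20 + £24,190.00 = £28,898.20.
Excess = £28,898.20 − £21,343.98 = £7,554.22.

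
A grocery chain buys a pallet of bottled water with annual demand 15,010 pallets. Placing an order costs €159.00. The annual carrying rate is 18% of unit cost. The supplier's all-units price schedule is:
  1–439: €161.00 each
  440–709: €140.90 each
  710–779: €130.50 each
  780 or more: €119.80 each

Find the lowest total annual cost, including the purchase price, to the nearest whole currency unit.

Holding cost per unit per year at price C is H = 0.18·C.
For each price level, check whether its EOQ is feasible; otherwise the best quantity at that price is the breakpoint.
EOQ at €161.00 = 405.8 (feasible in tier 1): TC = 15,010×€161.00 + (15,010/405.8)×159 + (405.8/2)×0.18×€161.00 = €2,428,371.24.
EOQ at €140.90 = 433.8 < 440, so use break Q=440: TC = 15,010×€140.90 + (15,010/440.0)×159 + (440.0/2)×0.18×€140.90 = €2,125,912.71.
EOQ at €130.50 = 450.8 < 710, so use break Q=710: TC = 15,010×€130.50 + (15,010/710.0)×159 + (710.0/2)×0.18×€130.50 = €1,970,505.34.
EOQ at €119.80 = 470.5 < 780, so use break Q=780: TC = 15,010×€119.80 + (15,010/780.0)×159 + (780.0/2)×0.18×€119.80 = €1,809,667.69.
Lowest total cost among the candidates is at Q = 780.0.

TC* ≈ €1,809,668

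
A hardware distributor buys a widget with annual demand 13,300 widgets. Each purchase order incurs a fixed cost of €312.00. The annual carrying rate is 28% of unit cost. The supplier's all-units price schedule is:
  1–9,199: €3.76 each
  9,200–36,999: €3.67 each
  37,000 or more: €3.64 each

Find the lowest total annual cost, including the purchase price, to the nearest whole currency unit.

Holding cost per unit per year at price C is H = 0.28·C.
For each price level, check whether its EOQ is feasible; otherwise the best quantity at that price is the breakpoint.
EOQ at €3.76 = 2807.7 (feasible in tier 1): TC = 13,300×€3.76 + (13,300/2807.7)×312 + (2807.7/2)×0.28×€3.76 = €52,963.91.
EOQ at €3.67 = 2841.9 < 9200, so use break Q=9200: TC = 13,300×€3.67 + (13,300/9200.0)×312 + (9200.0/2)×0.28×€3.67 = €53,989.00.
EOQ at €3.64 = 2853.6 < 37000, so use break Q=37000: TC = 13,300×€3.64 + (13,300/37000.0)×312 + (37000.0/2)×0.28×€3.64 = €67,379.35.
Lowest total cost among the candidates is at Q = 2807.7.

TC* ≈ €52,964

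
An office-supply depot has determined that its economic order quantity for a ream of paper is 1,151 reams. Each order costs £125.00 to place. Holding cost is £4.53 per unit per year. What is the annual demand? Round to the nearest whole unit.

Squaring Q* = √(2DS/H) gives Q*² = 2DS/H.
From Q* = √(2DS/H): D = Q*²H / (2S) = 1,151² × 4.53 / (2 × 125) = 24005.394.

D ≈ 24,005 reams per year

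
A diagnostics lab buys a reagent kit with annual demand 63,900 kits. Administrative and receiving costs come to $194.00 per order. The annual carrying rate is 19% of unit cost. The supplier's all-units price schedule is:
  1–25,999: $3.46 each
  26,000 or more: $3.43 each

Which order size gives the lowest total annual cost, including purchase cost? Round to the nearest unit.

Holding cost per unit per year at price C is H = 0.19·C.
Evaluate total cost at each tier's feasible EOQ or, if the EOQ is below the tier, at the tier's minimum quantity.
EOQ at $3.46 = 6141.2 (feasible in tier 1): TC = 63,900×$3.46 + (63,900/6141.2)×194 + (6141.2/2)×0.19×$3.46 = $225,131.21.
EOQ at $3.43 = 6168.0 < 26000, so use break Q=26000: TC = 63,900×$3.43 + (63,900/26000.0)×194 + (26000.0/2)×0.19×$3.43 = $228,125.89.
Lowest total cost is $225,131.21 at Q = 6141.2.

Q* ≈ 6,141 kits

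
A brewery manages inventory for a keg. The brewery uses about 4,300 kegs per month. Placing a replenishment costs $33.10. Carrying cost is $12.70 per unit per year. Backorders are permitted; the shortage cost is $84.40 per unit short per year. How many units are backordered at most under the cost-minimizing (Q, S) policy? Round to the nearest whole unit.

Annual demand D = 4,300 × 12 = 51,600.
With planned backorders, Q* = √(2DS/H) · √((H+B)/B).
√(2DS/H) = √(2 × 51,600 × 33.1 / 12.7) = 518.623.
√((H+B)/B) = √((12.7+84.4)/84.4) = 1.0726.
Q* ≈ 556.276.
S* = Q* · H/(H+B) = 556.276 × 12.7/97.1 ≈ 72.757.

S* ≈ 73 kegs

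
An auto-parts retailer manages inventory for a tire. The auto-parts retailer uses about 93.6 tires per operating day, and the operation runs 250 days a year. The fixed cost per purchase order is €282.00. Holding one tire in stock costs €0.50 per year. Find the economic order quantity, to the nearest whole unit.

Q* ≈ 5,138 tires

Annual demand D = 93.6 × 250 = 23,400.
EOQ = √(2DS / H) = √(2 × 23,400 × 282 / 0.5).
= √(13,197,600 / 0.5) = √26,395,200 ≈ 5137.626.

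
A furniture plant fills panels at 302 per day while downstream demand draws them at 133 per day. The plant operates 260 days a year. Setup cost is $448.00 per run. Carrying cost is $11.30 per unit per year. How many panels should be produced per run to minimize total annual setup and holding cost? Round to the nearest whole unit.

Q* ≈ 2,214 panels

Annual demand D = 133 × 260 = 34,580.
Production build-up factor (1 − d/p) = 1 − 133/302 = 0.5596.
Q* = √(2DS / (H(1 − d/p))) = √(2 × 34,580 × 448 / (11.3 × 0.5596)).
= √(30,983,680 / 6.3235) ≈ 2213.540.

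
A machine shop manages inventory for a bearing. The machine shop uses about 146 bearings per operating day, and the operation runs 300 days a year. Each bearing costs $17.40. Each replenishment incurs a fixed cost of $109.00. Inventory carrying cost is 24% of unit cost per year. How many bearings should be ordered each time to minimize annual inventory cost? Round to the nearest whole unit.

Annual demand D = 146 × 300 = 43,800.
Holding cost H = 0.24 × $17.40 = $4.1760 per unit per year.
EOQ = √(2DS / H) = √(2 × 43,800 × 109 / 4.176).
= √(9,548,400 / 4.176) = √2,286,494.2529 ≈ 1512.116.

Q* ≈ 1,512 bearings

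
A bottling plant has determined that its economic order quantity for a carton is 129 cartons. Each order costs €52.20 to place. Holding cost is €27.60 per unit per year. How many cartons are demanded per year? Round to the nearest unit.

D ≈ 4,399 cartons per year

Squaring Q* = √(2DS/H) gives Q*² = 2DS/H.
From Q* = √(2DS/H): D = Q*²H / (2S) = 129² × 27.6 / (2 × 52.2) = 4399.345.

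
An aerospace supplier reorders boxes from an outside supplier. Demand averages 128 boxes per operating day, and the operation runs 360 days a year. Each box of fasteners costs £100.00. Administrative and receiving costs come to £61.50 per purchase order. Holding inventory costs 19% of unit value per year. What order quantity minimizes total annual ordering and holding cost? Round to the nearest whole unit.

Annual demand D = 128 × 360 = 46,080.
Holding cost H = 0.19 × £100.00 = £19.0000 per unit per year.
EOQ = √(2DS / H) = √(2 × 46,080 × 61.5 / 19).
= √(5,667,840 / 19) = √298,307.3684 ≈ 546.175.

Q* ≈ 546 boxes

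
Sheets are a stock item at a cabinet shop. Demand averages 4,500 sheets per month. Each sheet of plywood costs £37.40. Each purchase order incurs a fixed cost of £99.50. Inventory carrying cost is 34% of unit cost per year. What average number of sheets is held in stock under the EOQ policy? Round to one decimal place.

Annual demand D = 4,500 × 12 = 54,000.
Holding cost H = 0.34 × £37.40 = £12.7160 per unit per year.
Q* = √(2DS/H) = √(2 × 54,000 × 99.5 / 12.716) ≈ 919.28.
Average inventory = Q*/2 ≈ 919.28 / 2 = 459.640.

Average inventory ≈ 459.6 sheets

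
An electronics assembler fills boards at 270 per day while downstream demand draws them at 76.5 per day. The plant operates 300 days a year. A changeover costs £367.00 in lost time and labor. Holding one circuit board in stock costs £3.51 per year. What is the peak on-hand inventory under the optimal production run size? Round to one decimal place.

I_max ≈ 1,854.6 boards

Annual demand D = 76.5 × 300 = 22,950.
Production build-up factor (1 − d/p) = 1 − 76.5/270 = 0.7167.
Q* = √(2DS / (H(1 − d/p))) = √(2 × 22,950 × 367 / (3.51 × 0.7167)).
= √(16,845,300 / 2.5155) ≈ 2587.779.
Maximum inventory = Q*(1 − d/p) = 2587.779 × 0.7167 ≈ 1854.575.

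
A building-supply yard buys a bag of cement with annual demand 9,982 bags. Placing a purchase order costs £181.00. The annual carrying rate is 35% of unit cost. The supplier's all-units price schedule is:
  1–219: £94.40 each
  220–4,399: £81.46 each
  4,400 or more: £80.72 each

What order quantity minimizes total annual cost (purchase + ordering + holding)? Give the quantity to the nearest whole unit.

Holding cost per unit per year at price C is H = 0.35·C.
For each price level, check whether its EOQ is feasible; otherwise the best quantity at that price is the breakpoint.
Tier 1 (£94.40): EOQ = 330.7 exceeds tier's upper bound 219, so this tier is dominated.
EOQ at £81.46 = 356.0 (feasible in tier 2): TC = 9,982×£81.46 + (9,982/356.0)×181 + (356.0/2)×0.35×£81.46 = £823,283.80.
EOQ at £80.72 = 357.6 < 4400, so use break Q=4400: TC = 9,982×£80.72 + (9,982/4400.0)×181 + (4400.0/2)×0.35×£80.72 = £868,312.06.
Lowest total cost is £823,283.80 at Q = 356.0.

Q* ≈ 356 bags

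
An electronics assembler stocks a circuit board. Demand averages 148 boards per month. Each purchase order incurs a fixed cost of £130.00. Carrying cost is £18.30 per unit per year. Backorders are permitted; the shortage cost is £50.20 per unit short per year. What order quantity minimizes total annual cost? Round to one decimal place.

Annual demand D = 148 × 12 = 1,776.
With planned backorders, Q* = √(2DS/H) · √((H+B)/B).
√(2DS/H) = √(2 × 1,776 × 130 / 18.3) = 158.848.
√((H+B)/B) = √((18.3+50.2)/50.2) = 1.1681.
Q* ≈ 185.556.

Q* ≈ 185.6 boards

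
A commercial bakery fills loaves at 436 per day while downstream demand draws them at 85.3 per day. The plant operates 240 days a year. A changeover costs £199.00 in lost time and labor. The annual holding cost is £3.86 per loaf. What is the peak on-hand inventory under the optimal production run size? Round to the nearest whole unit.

Annual demand D = 85.3 × 240 = 20,472.
Production build-up factor (1 − d/p) = 1 − 85.3/436 = 0.8044.
Q* = √(2DS / (H(1 − d/p))) = √(2 × 20,472 × 199 / (3.86 × 0.8044)).
= √(8,147,856 / 3.1048) ≈ 1619.957.
Maximum inventory = Q*(1 − d/p) = 1619.957 × 0.8044 ≈ 1303.025.

I_max ≈ 1,303 loaves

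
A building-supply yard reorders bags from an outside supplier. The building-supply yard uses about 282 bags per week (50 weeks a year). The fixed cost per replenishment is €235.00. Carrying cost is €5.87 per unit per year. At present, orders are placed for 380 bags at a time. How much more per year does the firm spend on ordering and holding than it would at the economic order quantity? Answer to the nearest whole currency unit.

Annual demand D = 282 × 50 = 14,100.
EOQ = √(2DS/H) = √(2 × 14,100 × 235 / 5.87) ≈ 1062.53.
Cost at Q* = (D/Q*)S + (Q*/2)H = √(2DSH) ≈ €6,237.03.
Cost at Q = 380: (14,100/380)×235 + (380/2)×5.87 = €8,719.74 + €1,115.30 = €9,835.04.
Excess = €9,835.04 − €6,237.03 = €3,598.01.

Extra cost ≈ €3,598 per year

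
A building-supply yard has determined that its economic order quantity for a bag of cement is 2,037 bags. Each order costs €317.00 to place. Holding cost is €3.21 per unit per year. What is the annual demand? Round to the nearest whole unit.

The basic EOQ model gives Q* = √(2DS/H); rearrange for the unknown.
From Q* = √(2DS/H): D = Q*²H / (2S) = 2,037² × 3.21 / (2 × 317) = 21008.635.

D ≈ 21,009 bags per year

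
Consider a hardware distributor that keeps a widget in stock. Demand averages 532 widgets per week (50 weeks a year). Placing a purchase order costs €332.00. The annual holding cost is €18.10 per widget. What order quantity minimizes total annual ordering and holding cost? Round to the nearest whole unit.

Annual demand D = 532 × 50 = 26,600.
EOQ = √(2DS / H) = √(2 × 26,600 × 332 / 18.1).
= √(17,662,400 / 18.1) = √975,823.2044 ≈ 987.838.

Q* ≈ 988 widgets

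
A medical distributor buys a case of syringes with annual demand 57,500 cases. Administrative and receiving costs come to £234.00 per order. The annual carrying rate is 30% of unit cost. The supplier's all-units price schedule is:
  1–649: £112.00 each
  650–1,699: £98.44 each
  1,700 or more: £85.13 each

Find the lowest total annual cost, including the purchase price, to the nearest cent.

TC* ≈ £4,924,597.86

Holding cost per unit per year at price C is H = 0.30·C.
Candidates are each tier's EOQ (if it falls in that tier) and each price-break quantity.
Tier 1 (£112.00): EOQ = 894.9 exceeds tier's upper bound 649, so this tier is dominated.
EOQ at £98.44 = 954.6 (feasible in tier 2): TC = 57,500×£98.44 + (57,500/954.6)×234 + (954.6/2)×0.30×£98.44 = £5,688,490.53.
EOQ at £85.13 = 1026.5 < 1700, so use break Q=1700: TC = 57,500×£85.13 + (57,500/1700.0)×234 + (1700.0/2)×0.30×£85.13 = £4,924,597.86.
Lowest total cost among the candidates is at Q = 1700.0.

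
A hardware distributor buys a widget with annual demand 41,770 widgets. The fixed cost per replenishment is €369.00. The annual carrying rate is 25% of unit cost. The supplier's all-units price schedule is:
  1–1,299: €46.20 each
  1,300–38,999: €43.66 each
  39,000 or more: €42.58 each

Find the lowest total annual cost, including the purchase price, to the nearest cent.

TC* ≈ €1,842,021.28

Holding cost per unit per year at price C is H = 0.25·C.
For each price level, check whether its EOQ is feasible; otherwise the best quantity at that price is the breakpoint.
Tier 1 (€46.20): EOQ = 1633.7 exceeds tier's upper bound 1299, so this tier is dominated.
EOQ at €43.66 = 1680.5 (feasible in tier 2): TC = 41,770×€43.66 + (41,770/1680.5)×369 + (1680.5/2)×0.25×€43.66 = €1,842,021.28.
EOQ at €42.58 = 1701.7 < 39000, so use break Q=39000: TC = 41,770×€42.58 + (41,770/39000.0)×369 + (39000.0/2)×0.25×€42.58 = €1,986,539.31.
Lowest total cost among the candidates is at Q = 1680.5.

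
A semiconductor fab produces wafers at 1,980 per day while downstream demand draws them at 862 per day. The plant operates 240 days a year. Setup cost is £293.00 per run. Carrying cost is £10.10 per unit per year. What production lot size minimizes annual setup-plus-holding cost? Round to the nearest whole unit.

Q* ≈ 4,611 wafers

Annual demand D = 862 × 240 = 206,880.
Production build-up factor (1 − d/p) = 1 − 862/1,980 = 0.5646.
Q* = √(2DS / (H(1 − d/p))) = √(2 × 206,880 × 293 / (10.1 × 0.5646)).
= √(121,231,680 / 5.7029) ≈ 4610.617.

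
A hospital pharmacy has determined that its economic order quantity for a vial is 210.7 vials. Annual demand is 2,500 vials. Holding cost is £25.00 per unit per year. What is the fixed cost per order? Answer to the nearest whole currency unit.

Invert the EOQ relation Q*² = 2DS/H.
From Q* = √(2DS/H): S = Q*²H / (2D) = 210.7² × 25 / (2 × 2,500) = 221.9725.

S ≈ £222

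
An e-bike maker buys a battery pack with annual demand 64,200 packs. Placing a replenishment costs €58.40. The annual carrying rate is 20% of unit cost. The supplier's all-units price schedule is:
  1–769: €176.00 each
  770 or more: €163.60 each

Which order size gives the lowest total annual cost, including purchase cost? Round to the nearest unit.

Holding cost per unit per year at price C is H = 0.20·C.
Evaluate total cost at each tier's feasible EOQ or, if the EOQ is below the tier, at the tier's minimum quantity.
EOQ at €176.00 = 461.5 (feasible in tier 1): TC = 64,200×€176.00 + (64,200/461.5)×58.4 + (461.5/2)×0.20×€176.00 = €11,315,446.52.
EOQ at €163.60 = 478.7 < 770, so use break Q=770: TC = 64,200×€163.60 + (64,200/770.0)×58.4 + (770.0/2)×0.20×€163.60 = €10,520,586.39.
Lowest total cost is €10,520,586.39 at Q = 770.0.

Q* ≈ 770 packs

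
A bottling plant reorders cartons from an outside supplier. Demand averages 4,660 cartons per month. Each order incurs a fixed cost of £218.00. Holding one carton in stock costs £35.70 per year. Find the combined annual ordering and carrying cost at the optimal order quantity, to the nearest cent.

Annual demand D = 4,660 × 12 = 55,920.
EOQ = √(2DS/H) = √(2 × 55,920 × 218 / 35.7) ≈ 826.40.
At the optimum the two cost components are equal, so total cost = 2·(Q*/2)H = Q*·H.
Minimum total = √(2DSH) = √(2 × 55,920 × 218 × 35.7) ≈ 29502.644.

TC* ≈ £29,502.64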